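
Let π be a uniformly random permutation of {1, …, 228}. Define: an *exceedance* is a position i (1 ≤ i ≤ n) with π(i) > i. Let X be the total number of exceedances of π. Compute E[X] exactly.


Write X = Σ_{i=1}^{228} X_i, where X_i = 1_{π(i) > i}.
For each fixed i, π(i) is uniform over {1, …, 228} (marginal of a uniform permutation), so P[π(i) > i] = (n − i)/n. Summing: Σ_{i=1}^{228} (n − i)/n = (0 + 1 + … + 227)/228 = 228(228 − 1)/(2·228) = (228 − 1)/2.
Hence E[X] = Σ_{i=1}^{228} (228 − i)/228 = 227/2 ≈ 113.5000.

E[X] = 227/2 = 113.5000.


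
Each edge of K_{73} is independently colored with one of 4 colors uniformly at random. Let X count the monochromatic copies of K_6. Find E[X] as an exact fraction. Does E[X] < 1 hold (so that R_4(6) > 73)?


E[X] = C(73, 6) · 4^{1 − 15} = 170230452 · 4^{−14} = 170230452/268435456.
As a reduced fraction: E[X] = 42557613/67108864 ≈ 0.634.
Is E[X] < 1? YES.
Since E[X] < 1, there exists a 4-coloring of K_{73} with no monochromatic K_6; hence R_4(6) > 73.

E[X] = 42557613/67108864 ≈ 0.634; E[X] < 1, so R_4(6) > 73.


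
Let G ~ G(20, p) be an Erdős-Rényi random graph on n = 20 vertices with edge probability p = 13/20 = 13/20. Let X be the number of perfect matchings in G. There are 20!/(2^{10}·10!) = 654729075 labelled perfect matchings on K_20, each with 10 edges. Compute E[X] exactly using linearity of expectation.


K_20 has 20!/(2^{10}·10!) = 654729075 labelled perfect matchings.
For each such perfect matching H, let X_H = 1 if all 10 edges of H are present in G. Then P[X_H = 1] = p^{10} = (13/20)^{10} = 137858491849/10240000000000.
By linearity of expectation: E[X] = Σ_H E[X_H] = 654729075 · p^{10} = 654729075 · 137858491849/10240000000000 = 3610398513967632387/409600000000.
Numerically: E[X] ≈ 8.8144e+06.

E[X] = 654729075 · (13/20)^{10} = 3610398513967632387/409600000000 ≈ 8.8144e+06.


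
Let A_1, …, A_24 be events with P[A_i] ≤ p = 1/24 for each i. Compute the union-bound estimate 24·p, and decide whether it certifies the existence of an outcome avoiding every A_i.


Union bound: P[∪_{i=1}^{24} A_i] ≤ Σ_i P[A_i] ≤ 24·p = 24·(1/24) = 1.
Numerically: 1 ≈ 1.000.
Is 1 < 1? NO.
Since the bound 1 is ≥ 1, the union bound is uninformative here; it does NOT by itself certify existence.

24·p = 1 ≈ 1.000; existence NOT certified by the union bound.


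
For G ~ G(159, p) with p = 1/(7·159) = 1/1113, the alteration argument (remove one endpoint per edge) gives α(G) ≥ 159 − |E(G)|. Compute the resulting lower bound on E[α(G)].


E[|E(G)|] = C(159, 2)·p = 12561 · (1/1113) = 79/7.
E[α(G)] ≥ n − E[|E(G)|] = 159 − 79/7 = 1034/7.
Numerically: ≈ 147.714286.
(This is only a lower bound; the true E[α(G)] may be larger.)

E[α(G)] ≥ 1034/7 ≈ 147.714286.


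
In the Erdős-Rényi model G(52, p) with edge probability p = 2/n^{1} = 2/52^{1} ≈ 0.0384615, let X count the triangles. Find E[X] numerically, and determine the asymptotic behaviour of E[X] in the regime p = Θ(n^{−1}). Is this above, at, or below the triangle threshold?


Number of potential triangles: C(52, 3) = 22100.
Each occurs with probability p³ ≈ (0.0384615)³ ≈ 5.68957670e-05.
By linearity: E[X] = C(52, 3)·p³ ≈ 22100 · 5.68957670e-05 ≈ 1.257396.
Here α = 1, so p = 2/n is exactly at the triangle threshold p ~ 1/n. Asymptotically E[X] → c³/6 = 2³/6 = 4/3 ≈ 1.333333, a bounded constant. In this regime the triangle count is asymptotically Poisson(c³/6).

E[X] ≈ 1.257396; in regime p = Θ(1/n^{1}) E[X] stays bounded (at the triangle threshold p ~ 1/n).


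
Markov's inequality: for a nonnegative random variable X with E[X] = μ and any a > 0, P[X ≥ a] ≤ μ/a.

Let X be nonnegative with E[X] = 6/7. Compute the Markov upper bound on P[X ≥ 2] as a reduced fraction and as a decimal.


μ = E[X] = 6/7, a = 2.
Markov: P[X ≥ 2] ≤ μ/a = (6/7)/2 = 3/7.
Numerically: ≈ 0.42857.
(Since a = 2 > μ = 0.85714, the bound 3/7 is < 1 and informative.)

P[X ≥ 2] ≤ 3/7 ≈ 0.42857.


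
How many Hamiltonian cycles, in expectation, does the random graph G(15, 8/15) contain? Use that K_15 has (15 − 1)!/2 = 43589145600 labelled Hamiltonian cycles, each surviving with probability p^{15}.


K_15 has (15 − 1)!/2 = 43589145600 labelled Hamiltonian cycles.
For each such Hamiltonian cycle H, let X_H = 1 if all 15 edges of H are present in G. Then P[X_H = 1] = p^{15} = (8/15)^{15} = 35184372088832/437893890380859375.
By linearity: E[X] = Σ_H E[X_H] = 43589145600 · p^{15} = 43589145600 · 35184372088832/437893890380859375 = 252453780711880523776/72081298828125.
Numerically: E[X] ≈ 3.5e+06.

E[X] = 43589145600 · (8/15)^{15} = 252453780711880523776/72081298828125 ≈ 3.5e+06.


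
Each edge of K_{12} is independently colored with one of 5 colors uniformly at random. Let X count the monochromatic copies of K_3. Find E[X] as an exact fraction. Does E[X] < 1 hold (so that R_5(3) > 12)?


E[X] = C(12, 3) · 5^{1 − 3} = 220 · 5^{−2} = 220/25.
As a reduced fraction: E[X] = 44/5 ≈ 8.8000000.
Is E[X] < 1? NO.
Since E[X] ≥ 1, the first-moment bound is inconclusive at n = 12; it does NOT by itself certify R_5(3) > 12.

E[X] = 44/5 ≈ 8.8000000; E[X] ≥ 1; first-moment method inconclusive here.


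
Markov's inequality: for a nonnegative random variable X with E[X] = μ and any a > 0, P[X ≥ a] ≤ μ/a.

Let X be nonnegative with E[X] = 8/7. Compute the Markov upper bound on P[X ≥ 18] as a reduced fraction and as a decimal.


μ = E[X] = 8/7, a = 18.
Markov: P[X ≥ 18] ≤ μ/a = (8/7)/18 = 4/63.
Numerically: ≈ 0.06349.
(Since a = 18 > μ = 1.14286, the bound 4/63 is < 1 and informative.)

P[X ≥ 18] ≤ 4/63 ≈ 0.06349.


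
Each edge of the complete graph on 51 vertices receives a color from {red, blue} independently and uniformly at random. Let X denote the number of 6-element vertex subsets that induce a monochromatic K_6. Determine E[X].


Let X = Σ_S X_S over the C(51, 6) = 18009460 subsets S of size 6, where X_S = 1 if the K_6 on S is monochromatic.
For a fixed S, the K_6 on S has C(6, 2) = 15 edges. P[all 15 edges red] = (1/2)^15, and likewise for blue, so P[monochromatic] = 2·(1/2)^15 = 2^{1 − 15} = 1/16384.
By linearity: E[X] = C(51, 6) · 2^{1 − 15} = 18009460 · 1/16384 = 4502365/4096.
Numerically: E[X] ≈ 1099.210205.

E[X] = C(51,6)·2^(1−C(6,2)) = 4502365/4096 ≈ 1099.210205.


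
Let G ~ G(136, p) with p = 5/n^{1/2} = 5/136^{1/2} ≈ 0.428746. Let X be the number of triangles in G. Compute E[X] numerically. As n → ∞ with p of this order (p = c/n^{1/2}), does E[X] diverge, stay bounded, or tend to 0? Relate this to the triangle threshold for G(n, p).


Number of potential triangles: C(136, 3) = 410040.
Each occurs with probability p³ ≈ (0.428746)³ ≈ 7.88136880e-02.
By linearity: E[X] = C(136, 3)·p³ ≈ 410040 · 7.88136880e-02 ≈ 32316.764638.
Since α = 1/2 < 1, p = c/n^{1/2} ≫ 1/n is above the triangle threshold p ~ 1/n. Asymptotically E[X] ~ (c³/6)·n^{3(1−α)} = (5³/6)·n^{1.5} → ∞; triangles are abundant w.h.p.

E[X] ≈ 32316.764638; in regime p = Θ(1/n^{1/2}) E[X] diverges (above the triangle threshold p ~ 1/n).


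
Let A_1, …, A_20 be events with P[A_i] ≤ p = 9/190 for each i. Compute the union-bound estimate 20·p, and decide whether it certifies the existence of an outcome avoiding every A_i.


Union bound: P[∪_{i=1}^{20} A_i] ≤ Σ_i P[A_i] ≤ 20·p = 20·(9/190) = 18/19.
Numerically: 18/19 ≈ 0.94737.
Is 18/19 < 1? YES.
Since P[∪ A_i] ≤ 18/19 < 1, the complement has P[∩ A_i^c] ≥ 1 − 18/19 = 1/19 > 0, so some outcome avoids every A_i.

20·p = 18/19 ≈ 0.94737; existence CERTIFIED by the union bound.


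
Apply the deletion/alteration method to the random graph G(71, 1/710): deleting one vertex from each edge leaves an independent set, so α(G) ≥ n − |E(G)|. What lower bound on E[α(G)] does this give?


E[|E(G)|] = C(71, 2)·p = 2485 · (1/710) = 7/2.
E[α(G)] ≥ n − E[|E(G)|] = 71 − 7/2 = 135/2.
Numerically: ≈ 67.500000.
(This is only a lower bound; the true E[α(G)] may be larger.)

E[α(G)] ≥ 135/2 ≈ 67.500000.


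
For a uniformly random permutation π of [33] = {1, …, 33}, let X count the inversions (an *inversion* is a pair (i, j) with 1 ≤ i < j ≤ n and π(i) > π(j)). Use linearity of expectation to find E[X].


Write X = Σ X_I over the C(33, 2) = 528 pairs i < j, with X_I the indicator of one inversion.
There are 528 indicators.
For each fixed pair i < j, the values π(i) and π(j) are two distinct elements of {1, …, 33} in uniformly random order; by symmetry P[π(i) > π(j)] = 1/2.
By linearity: E[X] = 528 · (1/2) = C(33, 2) · (1/2) = 528/2 = 264 ≈ 264.000000.

E[X] = 264 = 264.000000.


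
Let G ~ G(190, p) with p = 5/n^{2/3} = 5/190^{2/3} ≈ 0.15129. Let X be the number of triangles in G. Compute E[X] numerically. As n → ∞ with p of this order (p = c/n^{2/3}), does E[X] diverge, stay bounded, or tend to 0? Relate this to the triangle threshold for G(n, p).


Number of potential triangles: C(190, 3) = 1125180.
Each occurs with probability p³ ≈ (0.15129)³ ≈ 3.4626039e-03.
By linearity: E[X] = C(190, 3)·p³ ≈ 1125180 · 3.4626039e-03 ≈ 3896.05263.
Since α = 2/3 < 1, p = c/n^{2/3} ≫ 1/n is above the triangle threshold p ~ 1/n. Asymptotically E[X] ~ (c³/6)·n^{3(1−α)} = (5³/6)·n^{1} → ∞; triangles are abundant w.h.p.

E[X] ≈ 3896.05263; in regime p = Θ(1/n^{2/3}) E[X] diverges (above the triangle threshold p ~ 1/n).


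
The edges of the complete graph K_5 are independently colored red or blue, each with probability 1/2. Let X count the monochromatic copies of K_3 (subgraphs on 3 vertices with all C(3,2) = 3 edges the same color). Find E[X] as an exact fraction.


Let X = Σ_S X_S over the C(5, 3) = 10 subsets S of size 3, where X_S = 1 if the K_3 on S is monochromatic.
For a fixed S, the K_3 on S has C(3, 2) = 3 edges. P[all 3 edges red] = (1/2)^3, and likewise for blue, so P[monochromatic] = 2·(1/2)^3 = 2^{1 − 3} = 1/4.
Summing: E[X] = C(5, 3) · 2^{1 − 3} = 10 · 1/4 = 5/2.
Numerically: E[X] ≈ 2.5000.

E[X] = C(5,3)·2^(1−C(3,2)) = 5/2 ≈ 2.5000.


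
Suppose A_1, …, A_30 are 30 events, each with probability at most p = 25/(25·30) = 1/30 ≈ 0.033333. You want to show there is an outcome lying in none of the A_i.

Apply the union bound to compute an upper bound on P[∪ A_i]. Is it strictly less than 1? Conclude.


Union bound: P[∪_{i=1}^{30} A_i] ≤ Σ_i P[A_i] ≤ 30·p = 30·(1/30) = 1.
Numerically: 1 ≈ 1.000000.
Is 1 < 1? NO.
Since the bound 1 is ≥ 1, the union bound is uninformative here; it does NOT by itself certify existence.

30·p = 1 ≈ 1.000000; existence NOT certified by the union bound.


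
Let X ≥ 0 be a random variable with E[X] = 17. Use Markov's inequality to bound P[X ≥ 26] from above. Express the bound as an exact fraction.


μ = E[X] = 17, a = 26.
Markov: P[X ≥ 26] ≤ μ/a = (17)/26 = 17/26.
Numerically: ≈ 0.654.
(Since a = 26 > μ = 17.000, the bound 17/26 is < 1 and informative.)

P[X ≥ 26] ≤ 17/26 ≈ 0.654.


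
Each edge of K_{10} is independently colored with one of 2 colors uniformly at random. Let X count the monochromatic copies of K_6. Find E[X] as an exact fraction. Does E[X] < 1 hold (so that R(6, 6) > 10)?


E[X] = C(10, 6) · 2^{1 − 15} = 210 · 2^{−14} = 210/16384.
As a reduced fraction: E[X] = 105/8192 ≈ 0.01282.
Is E[X] < 1? YES.
Since E[X] < 1, there exists a 2-coloring of K_{10} with no monochromatic K_6; hence R(6, 6) > 10.

E[X] = 105/8192 ≈ 0.01282; E[X] < 1, so R(6, 6) > 10.


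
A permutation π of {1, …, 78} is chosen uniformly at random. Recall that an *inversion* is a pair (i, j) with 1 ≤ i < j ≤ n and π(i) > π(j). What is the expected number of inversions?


Write X = Σ X_I over the C(78, 2) = 3003 pairs i < j, with X_I the indicator of one inversion.
There are 3003 indicators.
For each fixed pair i < j, the values π(i) and π(j) are two distinct elements of {1, …, 78} in uniformly random order; by symmetry P[π(i) > π(j)] = 1/2.
By linearity: E[X] = 3003 · (1/2) = C(78, 2) · (1/2) = 3003/2 = 3003/2 ≈ 1501.500.

E[X] = 3003/2 = 1501.500.


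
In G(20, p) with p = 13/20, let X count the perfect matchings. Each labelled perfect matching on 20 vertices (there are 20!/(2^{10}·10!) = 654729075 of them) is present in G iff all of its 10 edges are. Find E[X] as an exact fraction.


K_20 has 20!/(2^{10}·10!) = 654729075 labelled perfect matchings.
For each such perfect matching H, let X_H = 1 if all 10 edges of H are present in G. Then P[X_H = 1] = p^{10} = (13/20)^{10} = 137858491849/10240000000000.
By linearity of expectation: E[X] = Σ_H E[X_H] = 654729075 · p^{10} = 654729075 · 137858491849/10240000000000 = 3610398513967632387/409600000000.
Numerically: E[X] ≈ 8.8144e+06.

E[X] = 654729075 · (13/20)^{10} = 3610398513967632387/409600000000 ≈ 8.8144e+06.


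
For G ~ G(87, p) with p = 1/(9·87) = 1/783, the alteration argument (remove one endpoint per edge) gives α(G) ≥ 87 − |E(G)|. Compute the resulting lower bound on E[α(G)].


E[|E(G)|] = C(87, 2)·p = 3741 · (1/783) = 43/9.
E[α(G)] ≥ n − E[|E(G)|] = 87 − 43/9 = 740/9.
Numerically: ≈ 82.2222.
(This is only a lower bound; the true E[α(G)] may be larger.)

E[α(G)] ≥ 740/9 ≈ 82.2222.


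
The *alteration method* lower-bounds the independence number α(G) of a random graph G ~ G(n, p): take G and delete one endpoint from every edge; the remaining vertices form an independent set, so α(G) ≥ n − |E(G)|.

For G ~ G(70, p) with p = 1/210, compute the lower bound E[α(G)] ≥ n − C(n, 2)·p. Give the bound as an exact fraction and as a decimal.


E[|E(G)|] = C(70, 2)·p = 2415 · (1/210) = 23/2.
E[α(G)] ≥ n − E[|E(G)|] = 70 − 23/2 = 117/2.
Numerically: ≈ 58.50000.
(This is only a lower bound; the true E[α(G)] may be larger.)

E[α(G)] ≥ 117/2 ≈ 58.50000.


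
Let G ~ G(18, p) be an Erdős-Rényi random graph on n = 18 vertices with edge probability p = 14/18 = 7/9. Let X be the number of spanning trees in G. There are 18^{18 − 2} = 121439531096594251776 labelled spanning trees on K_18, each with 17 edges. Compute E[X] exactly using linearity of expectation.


K_18 has 18^{18 − 2} = 121439531096594251776 labelled spanning trees.
For each such spanning tree H, let X_H = 1 if all 17 edges of H are present in G. Then P[X_H = 1] = p^{17} = (7/9)^{17} = 232630513987207/16677181699666569.
Summing the indicators: E[X] = Σ_H E[X_H] = 121439531096594251776 · p^{17} = 121439531096594251776 · 232630513987207/16677181699666569 = 15245673364665597952/9.
Numerically: E[X] ≈ 1.69e+18.

E[X] = 121439531096594251776 · (7/9)^{17} = 15245673364665597952/9 ≈ 1.69e+18.


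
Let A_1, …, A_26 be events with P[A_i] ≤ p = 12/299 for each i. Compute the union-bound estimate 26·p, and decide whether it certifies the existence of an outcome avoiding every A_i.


Union bound: P[∪_{i=1}^{26} A_i] ≤ Σ_i P[A_i] ≤ 26·p = 26·(12/299) = 24/23.
Numerically: 24/23 ≈ 1.043.
Is 24/23 < 1? NO.
Since the bound 24/23 is ≥ 1, the union bound is uninformative here; it does NOT by itself certify existence.

26·p = 24/23 ≈ 1.043; existence NOT certified by the union bound.


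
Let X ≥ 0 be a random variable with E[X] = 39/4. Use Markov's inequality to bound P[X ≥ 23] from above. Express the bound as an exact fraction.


μ = E[X] = 39/4, a = 23.
Markov: P[X ≥ 23] ≤ μ/a = (39/4)/23 = 39/92.
Numerically: ≈ 0.423913.
(Since a = 23 > μ = 9.750000, the bound 39/92 is < 1 and informative.)

P[X ≥ 23] ≤ 39/92 ≈ 0.423913.


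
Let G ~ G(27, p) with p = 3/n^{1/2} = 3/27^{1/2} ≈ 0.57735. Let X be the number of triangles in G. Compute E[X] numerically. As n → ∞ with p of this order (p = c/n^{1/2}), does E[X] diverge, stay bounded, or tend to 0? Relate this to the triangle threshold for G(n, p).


Number of potential triangles: C(27, 3) = 2925.
Each occurs with probability p³ ≈ (0.57735)³ ≈ 1.9245009e-01.
By linearity: E[X] = C(27, 3)·p³ ≈ 2925 · 1.9245009e-01 ≈ 562.91651.
Since α = 1/2 < 1, p = c/n^{1/2} ≫ 1/n is above the triangle threshold p ~ 1/n. Asymptotically E[X] ~ (c³/6)·n^{3(1−α)} = (3³/6)·n^{1.5} → ∞; triangles are abundant w.h.p.

E[X] ≈ 562.91651; in regime p = Θ(1/n^{1/2}) E[X] diverges (above the triangle threshold p ~ 1/n).


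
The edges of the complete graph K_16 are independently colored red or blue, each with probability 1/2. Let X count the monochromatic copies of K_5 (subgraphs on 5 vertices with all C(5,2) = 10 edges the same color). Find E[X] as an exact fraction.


Let X = Σ_S X_S over the C(16, 5) = 4368 subsets S of size 5, where X_S = 1 if the K_5 on S is monochromatic.
For a fixed S, the K_5 on S has C(5, 2) = 10 edges. P[all 10 edges red] = (1/2)^10, and likewise for blue, so P[monochromatic] = 2·(1/2)^10 = 2^{1 − 10} = 1/512.
By linearity: E[X] = C(16, 5) · 2^{1 − 10} = 4368 · 1/512 = 273/32.
Numerically: E[X] ≈ 8.531250.

E[X] = C(16,5)·2^(1−C(5,2)) = 273/32 ≈ 8.531250.


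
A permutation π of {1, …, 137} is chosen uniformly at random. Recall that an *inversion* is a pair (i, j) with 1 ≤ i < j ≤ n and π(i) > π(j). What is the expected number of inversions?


Write X = Σ X_I over the C(137, 2) = 9316 pairs i < j, with X_I the indicator of one inversion.
There are 9316 indicators.
For each fixed pair i < j, the values π(i) and π(j) are two distinct elements of {1, …, 137} in uniformly random order; by symmetry P[π(i) > π(j)] = 1/2.
By linearity: E[X] = 9316 · (1/2) = C(137, 2) · (1/2) = 9316/2 = 4658 ≈ 4658.0000.

E[X] = 4658 = 4658.0000.


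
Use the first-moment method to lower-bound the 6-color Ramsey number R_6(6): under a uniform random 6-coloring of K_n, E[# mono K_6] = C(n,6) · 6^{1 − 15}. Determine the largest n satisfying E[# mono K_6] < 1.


We need C(n, 6) · 6^{1 − 15} < 1, i.e. C(n, 6) < 6^{15 − 1} = 78364164096.
Check values of n near the boundary:
  n = 195: C(195, 6) = 70656049360; 70656049360 < 78364164096? YES
  n = 196: C(196, 6) = 72887293024; 72887293024 < 78364164096? YES
  n = 197: C(197, 6) = 75176946208; 75176946208 < 78364164096? YES
  n = 198: C(198, 6) = 77526225777; 77526225777 < 78364164096? YES
  n = 199: C(199, 6) = 79936367511; 79936367511 < 78364164096? NO
The largest n with C(n, 6) < 78364164096 is n = 198 (where E[X] = 25842075259/26121388032 ≈ 0.9893071). Hence R_6(6) > 198, i.e. R_6(6) ≥ 199.

Largest n = 198; hence R_6(6) > 198.


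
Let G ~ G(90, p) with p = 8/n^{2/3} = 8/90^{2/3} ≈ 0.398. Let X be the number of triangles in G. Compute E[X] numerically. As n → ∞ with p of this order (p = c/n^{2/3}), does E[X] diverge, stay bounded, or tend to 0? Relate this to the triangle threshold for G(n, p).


Number of potential triangles: C(90, 3) = 117480.
Each occurs with probability p³ ≈ (0.398)³ ≈ 6.32099e-02.
By linearity: E[X] = C(90, 3)·p³ ≈ 117480 · 6.32099e-02 ≈ 7425.896.
Since α = 2/3 < 1, p = c/n^{2/3} ≫ 1/n is above the triangle threshold p ~ 1/n. Asymptotically E[X] ~ (c³/6)·n^{3(1−α)} = (8³/6)·n^{1} → ∞; triangles are abundant w.h.p.

E[X] ≈ 7425.896; in regime p = Θ(1/n^{2/3}) E[X] diverges (above the triangle threshold p ~ 1/n).


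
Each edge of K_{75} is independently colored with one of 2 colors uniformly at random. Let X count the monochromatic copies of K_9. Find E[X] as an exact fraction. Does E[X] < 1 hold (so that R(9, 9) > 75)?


E[X] = C(75, 9) · 2^{1 − 36} = 125595622175 · 2^{−35} = 125595622175/34359738368.
As a reduced fraction: E[X] = 125595622175/34359738368 ≈ 3.655314.
Is E[X] < 1? NO.
Since E[X] ≥ 1, the first-moment bound is inconclusive at n = 75; it does NOT by itself certify R(9, 9) > 75.

E[X] = 125595622175/34359738368 ≈ 3.655314; E[X] ≥ 1; first-moment method inconclusive here.


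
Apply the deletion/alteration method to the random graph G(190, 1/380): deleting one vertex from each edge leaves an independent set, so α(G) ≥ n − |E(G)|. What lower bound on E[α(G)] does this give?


E[|E(G)|] = C(190, 2)·p = 17955 · (1/380) = 189/4.
E[α(G)] ≥ n − E[|E(G)|] = 190 − 189/4 = 571/4.
Numerically: ≈ 142.7500.
(This is only a lower bound; the true E[α(G)] may be larger.)

E[α(G)] ≥ 571/4 ≈ 142.7500.


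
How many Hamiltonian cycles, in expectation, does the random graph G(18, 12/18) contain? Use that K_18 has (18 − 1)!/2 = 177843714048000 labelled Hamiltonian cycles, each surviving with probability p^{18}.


K_18 has (18 − 1)!/2 = 177843714048000 labelled Hamiltonian cycles.
For each such Hamiltonian cycle H, let X_H = 1 if all 18 edges of H are present in G. Then P[X_H = 1] = p^{18} = (2/3)^{18} = 262144/387420489.
Summing the indicators: E[X] = Σ_H E[X_H] = 177843714048000 · p^{18} = 177843714048000 · 262144/387420489 = 63951526166528000/531441.
Numerically: E[X] ≈ 1.2034e+11.

E[X] = 177843714048000 · (2/3)^{18} = 63951526166528000/531441 ≈ 1.2034e+11.


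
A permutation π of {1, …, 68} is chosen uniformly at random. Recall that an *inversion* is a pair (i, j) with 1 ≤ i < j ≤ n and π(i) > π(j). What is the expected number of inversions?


Write X = Σ X_I over the C(68, 2) = 2278 pairs i < j, with X_I the indicator of one inversion.
There are 2278 indicators.
For each fixed pair i < j, the values π(i) and π(j) are two distinct elements of {1, …, 68} in uniformly random order; by symmetry P[π(i) > π(j)] = 1/2.
By linearity: E[X] = 2278 · (1/2) = C(68, 2) · (1/2) = 2278/2 = 1139 ≈ 1139.0000.

E[X] = 1139 = 1139.0000.


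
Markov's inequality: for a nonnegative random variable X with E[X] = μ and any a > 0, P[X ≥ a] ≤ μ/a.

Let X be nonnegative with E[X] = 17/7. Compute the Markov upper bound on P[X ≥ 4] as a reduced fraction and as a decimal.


μ = E[X] = 17/7, a = 4.
Markov: P[X ≥ 4] ≤ μ/a = (17/7)/4 = 17/28.
Numerically: ≈ 0.607.
(Since a = 4 > μ = 2.429, the bound 17/28 is < 1 and informative.)

P[X ≥ 4] ≤ 17/28 ≈ 0.607.


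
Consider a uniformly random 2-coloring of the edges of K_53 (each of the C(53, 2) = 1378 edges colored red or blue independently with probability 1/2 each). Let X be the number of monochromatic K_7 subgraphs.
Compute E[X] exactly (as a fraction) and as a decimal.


Let X = Σ_S X_S over the C(53, 7) = 154143080 subsets S of size 7, where X_S = 1 if the K_7 on S is monochromatic.
For a fixed S, the K_7 on S has C(7, 2) = 21 edges. P[all 21 edges red] = (1/2)^21, and likewise for blue, so P[monochromatic] = 2·(1/2)^21 = 2^{1 − 21} = 1/1048576.
By linearity of expectation: E[X] = C(53, 7) · 2^{1 − 21} = 154143080 · 1/1048576 = 19267885/131072.
Numerically: E[X] ≈ 147.00230.

E[X] = C(53,7)·2^(1−C(7,2)) = 19267885/131072 ≈ 147.00230.


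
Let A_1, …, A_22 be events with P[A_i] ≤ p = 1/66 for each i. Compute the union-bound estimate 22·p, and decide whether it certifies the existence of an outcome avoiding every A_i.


Union bound: P[∪_{i=1}^{22} A_i] ≤ Σ_i P[A_i] ≤ 22·p = 22·(1/66) = 1/3.
Numerically: 1/3 ≈ 0.33333.
Is 1/3 < 1? YES.
Since P[∪ A_i] ≤ 1/3 < 1, the complement has P[∩ A_i^c] ≥ 1 − 1/3 = 2/3 > 0, so some outcome avoids every A_i.

22·p = 1/3 ≈ 0.33333; existence CERTIFIED by the union bound.


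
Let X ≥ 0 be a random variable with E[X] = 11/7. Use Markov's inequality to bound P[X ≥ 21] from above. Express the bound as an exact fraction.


μ = E[X] = 11/7, a = 21.
Markov: P[X ≥ 21] ≤ μ/a = (11/7)/21 = 11/147.
Numerically: ≈ 0.07483.
(Since a = 21 > μ = 1.57143, the bound 11/147 is < 1 and informative.)

P[X ≥ 21] ≤ 11/147 ≈ 0.07483.


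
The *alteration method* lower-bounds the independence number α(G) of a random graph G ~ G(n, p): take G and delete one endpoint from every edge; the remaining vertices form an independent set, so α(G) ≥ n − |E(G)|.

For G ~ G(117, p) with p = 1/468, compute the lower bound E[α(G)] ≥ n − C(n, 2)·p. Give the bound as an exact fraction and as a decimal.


E[|E(G)|] = C(117, 2)·p = 6786 · (1/468) = 29/2.
E[α(G)] ≥ n − E[|E(G)|] = 117 − 29/2 = 205/2.
Numerically: ≈ 102.500.
(This is only a lower bound; the true E[α(G)] may be larger.)

E[α(G)] ≥ 205/2 ≈ 102.500.


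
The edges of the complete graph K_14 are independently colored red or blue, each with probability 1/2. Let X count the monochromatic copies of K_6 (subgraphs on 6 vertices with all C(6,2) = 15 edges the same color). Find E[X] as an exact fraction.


Let X = Σ_S X_S over the C(14, 6) = 3003 subsets S of size 6, where X_S = 1 if the K_6 on S is monochromatic.
For a fixed S, the K_6 on S has C(6, 2) = 15 edges. P[all 15 edges red] = (1/2)^15, and likewise for blue, so P[monochromatic] = 2·(1/2)^15 = 2^{1 − 15} = 1/16384.
By linearity: E[X] = C(14, 6) · 2^{1 − 15} = 3003 · 1/16384 = 3003/16384.
Numerically: E[X] ≈ 0.18329.

E[X] = C(14,6)·2^(1−C(6,2)) = 3003/16384 ≈ 0.18329.


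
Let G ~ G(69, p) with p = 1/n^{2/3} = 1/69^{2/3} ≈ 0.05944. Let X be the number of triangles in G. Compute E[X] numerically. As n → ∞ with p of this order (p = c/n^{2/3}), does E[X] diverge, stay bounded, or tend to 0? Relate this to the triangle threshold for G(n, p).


Number of potential triangles: C(69, 3) = 52394.
Each occurs with probability p³ ≈ (0.05944)³ ≈ 2.100399e-04.
By linearity: E[X] = C(69, 3)·p³ ≈ 52394 · 2.100399e-04 ≈ 11.0048.
Since α = 2/3 < 1, p = c/n^{2/3} ≫ 1/n is above the triangle threshold p ~ 1/n. Asymptotically E[X] ~ (c³/6)·n^{3(1−α)} = (1³/6)·n^{1} → ∞; triangles are abundant w.h.p.

E[X] ≈ 11.0048; in regime p = Θ(1/n^{2/3}) E[X] diverges (above the triangle threshold p ~ 1/n).


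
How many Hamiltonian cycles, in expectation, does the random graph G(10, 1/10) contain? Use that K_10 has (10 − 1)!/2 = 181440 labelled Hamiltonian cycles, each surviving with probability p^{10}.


K_10 has (10 − 1)!/2 = 181440 labelled Hamiltonian cycles.
For each such Hamiltonian cycle H, let X_H = 1 if all 10 edges of H are present in G. Then P[X_H = 1] = p^{10} = (1/10)^{10} = 1/10000000000.
By linearity: E[X] = Σ_H E[X_H] = 181440 · p^{10} = 181440 · 1/10000000000 = 567/31250000.
Numerically: E[X] ≈ 1.8144e-05.

E[X] = 181440 · (1/10)^{10} = 567/31250000 ≈ 1.8144e-05.


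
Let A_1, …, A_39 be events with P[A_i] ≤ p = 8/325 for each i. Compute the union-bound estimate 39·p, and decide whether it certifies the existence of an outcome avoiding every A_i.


Union bound: P[∪_{i=1}^{39} A_i] ≤ Σ_i P[A_i] ≤ 39·p = 39·(8/325) = 24/25.
Numerically: 24/25 ≈ 0.960.
Is 24/25 < 1? YES.
Since P[∪ A_i] ≤ 24/25 < 1, the complement has P[∩ A_i^c] ≥ 1 − 24/25 = 1/25 > 0, so some outcome avoids every A_i.

39·p = 24/25 ≈ 0.960; existence CERTIFIED by the union bound.


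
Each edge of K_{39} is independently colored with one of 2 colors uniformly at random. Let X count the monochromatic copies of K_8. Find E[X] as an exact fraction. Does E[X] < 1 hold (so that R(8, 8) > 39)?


E[X] = C(39, 8) · 2^{1 − 28} = 61523748 · 2^{−27} = 61523748/134217728.
As a reduced fraction: E[X] = 15380937/33554432 ≈ 0.458388.
Is E[X] < 1? YES.
Since E[X] < 1, there exists a 2-coloring of K_{39} with no monochromatic K_8; hence R(8, 8) > 39.

E[X] = 15380937/33554432 ≈ 0.458388; E[X] < 1, so R(8, 8) > 39.


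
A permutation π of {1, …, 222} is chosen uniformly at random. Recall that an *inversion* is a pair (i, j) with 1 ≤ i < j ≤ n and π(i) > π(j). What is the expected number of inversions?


Write X = Σ X_I over the C(222, 2) = 24531 pairs i < j, with X_I the indicator of one inversion.
There are 24531 indicators.
For each fixed pair i < j, the values π(i) and π(j) are two distinct elements of {1, …, 222} in uniformly random order; by symmetry P[π(i) > π(j)] = 1/2.
By linearity: E[X] = 24531 · (1/2) = C(222, 2) · (1/2) = 24531/2 = 24531/2 ≈ 12265.500.

E[X] = 24531/2 = 12265.500.


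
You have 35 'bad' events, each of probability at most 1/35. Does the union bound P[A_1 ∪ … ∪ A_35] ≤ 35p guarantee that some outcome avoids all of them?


Union bound: P[∪_{i=1}^{35} A_i] ≤ Σ_i P[A_i] ≤ 35·p = 35·(1/35) = 1.
Numerically: 1 ≈ 1.0000000.
Is 1 < 1? NO.
Since the bound 1 is ≥ 1, the union bound is uninformative here; it does NOT by itself certify existence.

35·p = 1 ≈ 1.0000000; existence NOT certified by the union bound.


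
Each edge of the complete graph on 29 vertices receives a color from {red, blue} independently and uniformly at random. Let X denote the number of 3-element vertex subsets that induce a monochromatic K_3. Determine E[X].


Let X = Σ_S X_S over the C(29, 3) = 3654 subsets S of size 3, where X_S = 1 if the K_3 on S is monochromatic.
For a fixed S, the K_3 on S has C(3, 2) = 3 edges. P[all 3 edges red] = (1/2)^3, and likewise for blue, so P[monochromatic] = 2·(1/2)^3 = 2^{1 − 3} = 1/4.
Summing: E[X] = C(29, 3) · 2^{1 − 3} = 3654 · 1/4 = 1827/2.
Numerically: E[X] ≈ 913.50000.

E[X] = C(29,3)·2^(1−C(3,2)) = 1827/2 ≈ 913.50000.


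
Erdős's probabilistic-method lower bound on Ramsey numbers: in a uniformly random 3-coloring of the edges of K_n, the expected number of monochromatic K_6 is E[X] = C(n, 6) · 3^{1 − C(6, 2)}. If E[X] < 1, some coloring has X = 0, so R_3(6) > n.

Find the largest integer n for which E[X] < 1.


We need C(n, 6) · 3^{1 − 15} < 1, i.e. C(n, 6) < 3^{15 − 1} = 4782969.
Check values of n near the boundary:
  n = 40: C(40, 6) = 3838380; 3838380 < 4782969? YES
  n = 41: C(41, 6) = 4496388; 4496388 < 4782969? YES
  n = 42: C(42, 6) = 5245786; 5245786 < 4782969? NO
The largest n with C(n, 6) < 4782969 is n = 41 (where E[X] = 1498796/1594323 ≈ 0.9401). Hence R_3(6) > 41, i.e. R_3(6) ≥ 42.

Largest n = 41; hence R_3(6) > 41.


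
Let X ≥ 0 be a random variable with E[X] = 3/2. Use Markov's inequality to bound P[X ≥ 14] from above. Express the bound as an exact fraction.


μ = E[X] = 3/2, a = 14.
Markov: P[X ≥ 14] ≤ μ/a = (3/2)/14 = 3/28.
Numerically: ≈ 0.107143.
(Since a = 14 > μ = 1.500000, the bound 3/28 is < 1 and informative.)

P[X ≥ 14] ≤ 3/28 ≈ 0.107143.


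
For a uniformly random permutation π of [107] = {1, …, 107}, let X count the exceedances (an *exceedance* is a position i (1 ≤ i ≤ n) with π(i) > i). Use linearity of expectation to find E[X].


Write X = Σ_{i=1}^{107} X_i, where X_i = 1_{π(i) > i}.
For each fixed i, π(i) is uniform over {1, …, 107} (marginal of a uniform permutation), so P[π(i) > i] = (n − i)/n. Summing: Σ_{i=1}^{107} (n − i)/n = (0 + 1 + … + 106)/107 = 107(107 − 1)/(2·107) = (107 − 1)/2.
Hence E[X] = Σ_{i=1}^{107} (107 − i)/107 = 53 ≈ 53.000000.

E[X] = 53 = 53.000000.


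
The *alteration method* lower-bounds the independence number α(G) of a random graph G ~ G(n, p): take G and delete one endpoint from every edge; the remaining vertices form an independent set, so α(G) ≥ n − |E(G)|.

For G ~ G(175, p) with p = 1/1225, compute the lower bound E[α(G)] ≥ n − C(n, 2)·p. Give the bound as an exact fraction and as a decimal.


E[|E(G)|] = C(175, 2)·p = 15225 · (1/1225) = 87/7.
E[α(G)] ≥ n − E[|E(G)|] = 175 − 87/7 = 1138/7.
Numerically: ≈ 162.571.
(This is only a lower bound; the true E[α(G)] may be larger.)

E[α(G)] ≥ 1138/7 ≈ 162.571.


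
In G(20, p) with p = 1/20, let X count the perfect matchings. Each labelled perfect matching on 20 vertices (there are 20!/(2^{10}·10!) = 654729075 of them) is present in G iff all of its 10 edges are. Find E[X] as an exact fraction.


K_20 has 20!/(2^{10}·10!) = 654729075 labelled perfect matchings.
For each such perfect matching H, let X_H = 1 if all 10 edges of H are present in G. Then P[X_H = 1] = p^{10} = (1/20)^{10} = 1/10240000000000.
Summing the indicators: E[X] = Σ_H E[X_H] = 654729075 · p^{10} = 654729075 · 1/10240000000000 = 26189163/409600000000.
Numerically: E[X] ≈ 6.3938e-05.

E[X] = 654729075 · (1/20)^{10} = 26189163/409600000000 ≈ 6.3938e-05.


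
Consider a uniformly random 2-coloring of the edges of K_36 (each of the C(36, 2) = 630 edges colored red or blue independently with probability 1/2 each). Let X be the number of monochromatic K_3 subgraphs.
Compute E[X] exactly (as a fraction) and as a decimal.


Let X = Σ_S X_S over the C(36, 3) = 7140 subsets S of size 3, where X_S = 1 if the K_3 on S is monochromatic.
For a fixed S, the K_3 on S has C(3, 2) = 3 edges. P[all 3 edges red] = (1/2)^3, and likewise for blue, so P[monochromatic] = 2·(1/2)^3 = 2^{1 − 3} = 1/4.
By linearity: E[X] = C(36, 3) · 2^{1 − 3} = 7140 · 1/4 = 1785.
Numerically: E[X] ≈ 1785.000000.

E[X] = C(36,3)·2^(1−C(3,2)) = 1785 ≈ 1785.000000.


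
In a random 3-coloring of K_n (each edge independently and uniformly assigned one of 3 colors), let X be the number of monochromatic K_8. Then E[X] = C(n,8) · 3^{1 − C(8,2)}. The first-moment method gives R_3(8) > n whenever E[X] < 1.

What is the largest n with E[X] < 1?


We need C(n, 8) · 3^{1 − 28} < 1, i.e. C(n, 8) < 3^{28 − 1} = 7625597484987.
Check values of n near the boundary:
  n = 155: C(155, 8) = 6876747915675; 6876747915675 < 7625597484987? YES
  n = 156: C(156, 8) = 7248464019225; 7248464019225 < 7625597484987? YES
  n = 157: C(157, 8) = 7637643295425; 7637643295425 < 7625597484987? NO
  n = 158: C(158, 8) = 8044984271181; 8044984271181 < 7625597484987? NO
  n = 159: C(159, 8) = 8471208603429; 8471208603429 < 7625597484987? NO
The largest n with C(n, 8) < 7625597484987 is n = 156 (where E[X] = 805384891025/847288609443 ≈ 0.9505437). Hence R_3(8) > 156, i.e. R_3(8) ≥ 157.

Largest n = 156; hence R_3(8) > 156.


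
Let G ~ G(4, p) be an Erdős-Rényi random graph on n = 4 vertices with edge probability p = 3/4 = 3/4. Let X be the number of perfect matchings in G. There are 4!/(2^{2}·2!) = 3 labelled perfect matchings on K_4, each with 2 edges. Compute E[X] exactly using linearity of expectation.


K_4 has 4!/(2^{2}·2!) = 3 labelled perfect matchings.
For each such perfect matching H, let X_H = 1 if all 2 edges of H are present in G. Then P[X_H = 1] = p^{2} = (3/4)^{2} = 9/16.
By linearity of expectation: E[X] = Σ_H E[X_H] = 3 · p^{2} = 3 · 9/16 = 27/16.
Numerically: E[X] ≈ 1.688.

E[X] = 3 · (3/4)^{2} = 27/16 ≈ 1.688.


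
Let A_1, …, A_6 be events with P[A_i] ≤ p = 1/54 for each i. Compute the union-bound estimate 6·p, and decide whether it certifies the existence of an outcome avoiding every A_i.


Union bound: P[∪_{i=1}^{6} A_i] ≤ Σ_i P[A_i] ≤ 6·p = 6·(1/54) = 1/9.
Numerically: 1/9 ≈ 0.111.
Is 1/9 < 1? YES.
Since P[∪ A_i] ≤ 1/9 < 1, the complement has P[∩ A_i^c] ≥ 1 − 1/9 = 8/9 > 0, so some outcome avoids every A_i.

6·p = 1/9 ≈ 0.111; existence CERTIFIED by the union bound.


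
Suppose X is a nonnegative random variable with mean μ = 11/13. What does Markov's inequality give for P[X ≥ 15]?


μ = E[X] = 11/13, a = 15.
Markov: P[X ≥ 15] ≤ μ/a = (11/13)/15 = 11/195.
Numerically: ≈ 0.056.
(Since a = 15 > μ = 0.846, the bound 11/195 is < 1 and informative.)

P[X ≥ 15] ≤ 11/195 ≈ 0.056.


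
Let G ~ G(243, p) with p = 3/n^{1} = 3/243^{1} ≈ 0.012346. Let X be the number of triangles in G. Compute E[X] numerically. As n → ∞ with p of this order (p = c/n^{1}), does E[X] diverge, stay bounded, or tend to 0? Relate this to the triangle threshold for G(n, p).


Number of potential triangles: C(243, 3) = 2362041.
Each occurs with probability p³ ≈ (0.012346)³ ≈ 1.8816764e-06.
By linearity: E[X] = C(243, 3)·p³ ≈ 2362041 · 1.8816764e-06 ≈ 4.44460.
Here α = 1, so p = 3/n is exactly at the triangle threshold p ~ 1/n. Asymptotically E[X] → c³/6 = 3³/6 = 9/2 ≈ 4.50000, a bounded constant. In this regime the triangle count is asymptotically Poisson(c³/6).

E[X] ≈ 4.44460; in regime p = Θ(1/n^{1}) E[X] stays bounded (at the triangle threshold p ~ 1/n).


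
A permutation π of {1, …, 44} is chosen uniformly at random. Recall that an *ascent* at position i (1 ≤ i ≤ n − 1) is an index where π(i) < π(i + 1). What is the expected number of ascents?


Write X = Σ X_I over i = 1, …, 43, with X_I the indicator of one ascent.
There are 43 indicators.
For each fixed i, the pair (π(i), π(i+1)) is a uniformly random ordered pair of distinct values from {1, …, 44}; by symmetry P[π(i) < π(i+1)] = 1/2.
By linearity: E[X] = 43 · (1/2) = (44 − 1) · (1/2) = 43/2 ≈ 21.500000.

E[X] = 43/2 = 21.500000.


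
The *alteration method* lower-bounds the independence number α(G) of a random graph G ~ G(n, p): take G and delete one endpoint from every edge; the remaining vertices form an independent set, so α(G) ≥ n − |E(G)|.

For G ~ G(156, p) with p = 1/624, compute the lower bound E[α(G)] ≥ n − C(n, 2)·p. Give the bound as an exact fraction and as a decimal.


E[|E(G)|] = C(156, 2)·p = 12090 · (1/624) = 155/8.
E[α(G)] ≥ n − E[|E(G)|] = 156 − 155/8 = 1093/8.
Numerically: ≈ 136.625000.
(This is only a lower bound; the true E[α(G)] may be larger.)

E[α(G)] ≥ 1093/8 ≈ 136.625000.


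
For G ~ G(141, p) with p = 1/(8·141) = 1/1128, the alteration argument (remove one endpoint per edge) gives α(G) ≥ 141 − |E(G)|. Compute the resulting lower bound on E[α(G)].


E[|E(G)|] = C(141, 2)·p = 9870 · (1/1128) = 35/4.
E[α(G)] ≥ n − E[|E(G)|] = 141 − 35/4 = 529/4.
Numerically: ≈ 132.25000.
(This is only a lower bound; the true E[α(G)] may be larger.)

E[α(G)] ≥ 529/4 ≈ 132.25000.


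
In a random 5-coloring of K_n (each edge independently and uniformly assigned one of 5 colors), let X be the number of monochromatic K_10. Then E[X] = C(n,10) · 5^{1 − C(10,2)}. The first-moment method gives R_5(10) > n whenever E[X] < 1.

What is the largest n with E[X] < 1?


We need C(n, 10) · 5^{1 − 45} < 1, i.e. C(n, 10) < 5^{45 − 1} = 5684341886080801486968994140625.
Check values of n near the boundary:
  n = 5387: C(5387, 10) = 5624406917627224603154306376491; 5624406917627224603154306376491 < 5684341886080801486968994140625? YES
  n = 5388: C(5388, 10) = 5634865093375880654852250419586; 5634865093375880654852250419586 < 5684341886080801486968994140625? YES
  n = 5389: C(5389, 10) = 5645340767466558997768874792926; 5645340767466558997768874792926 < 5684341886080801486968994140625? YES
  n = 5390: C(5390, 10) = 5655833965919099070255434039753; 5655833965919099070255434039753 < 5684341886080801486968994140625? YES
  n = 5391: C(5391, 10) = 5666344714787188828795213697883; 5666344714787188828795213697883 < 5684341886080801486968994140625? YES
  n = 5392: C(5392, 10) = 5676873040158402483252283957448; 5676873040158402483252283957448 < 5684341886080801486968994140625? YES
  n = 5393: C(5393, 10) = 5687418968154238267170642278008; 5687418968154238267170642278008 < 5684341886080801486968994140625? NO
  n = 5394: C(5394, 10) = 5697982524930156243149785372878; 5697982524930156243149785372878 < 5684341886080801486968994140625? NO
  n = 5395: C(5395, 10) = 5708563736675616143322765475706; 5708563736675616143322765475706 < 5684341886080801486968994140625? NO
The largest n with C(n, 10) < 5684341886080801486968994140625 is n = 5392 (where E[X] = 5676873040158402483252283957448/5684341886080801486968994140625 ≈ 0.99869). Hence R_5(10) > 5392, i.e. R_5(10) ≥ 5393.

Largest n = 5392; hence R_5(10) > 5392.


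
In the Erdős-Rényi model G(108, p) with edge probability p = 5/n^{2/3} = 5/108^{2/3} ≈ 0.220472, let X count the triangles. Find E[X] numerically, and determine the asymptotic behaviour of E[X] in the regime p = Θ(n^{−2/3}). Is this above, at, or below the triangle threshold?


Number of potential triangles: C(108, 3) = 204156.
Each occurs with probability p³ ≈ (0.220472)³ ≈ 1.07167353e-02.
By linearity: E[X] = C(108, 3)·p³ ≈ 204156 · 1.07167353e-02 ≈ 2187.885802.
Since α = 2/3 < 1, p = c/n^{2/3} ≫ 1/n is above the triangle threshold p ~ 1/n. Asymptotically E[X] ~ (c³/6)·n^{3(1−α)} = (5³/6)·n^{1} → ∞; triangles are abundant w.h.p.

E[X] ≈ 2187.885802; in regime p = Θ(1/n^{2/3}) E[X] diverges (above the triangle threshold p ~ 1/n).
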